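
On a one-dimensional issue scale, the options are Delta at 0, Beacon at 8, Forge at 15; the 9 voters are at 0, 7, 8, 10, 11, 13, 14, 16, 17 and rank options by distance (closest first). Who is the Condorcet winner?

With single-peaked preferences on a line, the Condorcet winner is the candidate closest to the median voter.
The median voter (position 11) is closest to Beacon at 8.
Check: Beacon vs Delta — voters closer to Beacon: 8 of 9.

Beacon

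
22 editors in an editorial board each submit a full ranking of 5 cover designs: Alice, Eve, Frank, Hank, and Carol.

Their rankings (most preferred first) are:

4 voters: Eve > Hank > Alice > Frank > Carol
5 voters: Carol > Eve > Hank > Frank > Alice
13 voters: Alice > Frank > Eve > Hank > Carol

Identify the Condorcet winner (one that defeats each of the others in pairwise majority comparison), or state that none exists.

Head-to-head results (22 voters total):
Alice vs Eve: Alice wins 13–9.
Alice vs Frank: Alice wins 17–5.
Alice vs Hank: Alice wins 13–9.
Alice vs Carol: Alice wins 17–5.
Eve vs Frank: Frank wins 13–9.
Eve vs Hank: Eve wins 22–0.
Eve vs Carol: Eve wins 17–5.
Frank vs Hank: Frank wins 13–9.
Frank vs Carol: Frank wins 17–5.
Hank vs Carol: Hank wins 17–5.
Alice beats each rival — Eve (13–9), Frank (17–5), Hank (13–9), Carol (17–5) — so Alice is the Condorcet winner.

Alice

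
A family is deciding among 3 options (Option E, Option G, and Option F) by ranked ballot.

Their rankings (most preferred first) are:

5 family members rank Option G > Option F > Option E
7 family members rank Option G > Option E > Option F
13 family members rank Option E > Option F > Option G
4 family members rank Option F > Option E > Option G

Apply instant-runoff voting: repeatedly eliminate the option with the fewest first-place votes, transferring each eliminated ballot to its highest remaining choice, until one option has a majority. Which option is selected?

Round 1: Option E 13, Option G 12, Option F 4. Option F has the fewest and is eliminated.
Round 2: Option E 17, Option G 12. Option E has a majority.

Option E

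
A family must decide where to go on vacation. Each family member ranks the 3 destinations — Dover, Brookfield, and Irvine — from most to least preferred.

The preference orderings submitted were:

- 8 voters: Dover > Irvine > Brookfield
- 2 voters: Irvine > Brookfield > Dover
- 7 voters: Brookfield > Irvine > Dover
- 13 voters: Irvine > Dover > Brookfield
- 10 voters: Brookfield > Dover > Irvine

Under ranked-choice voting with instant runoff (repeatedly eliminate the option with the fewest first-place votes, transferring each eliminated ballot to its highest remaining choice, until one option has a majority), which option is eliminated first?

Dover

Round 1: Brookfield 17, Irvine 15, Dover 8. Dover has the fewest and is eliminated.
Round 2: Irvine 23, Brookfield 17. Irvine has a majority.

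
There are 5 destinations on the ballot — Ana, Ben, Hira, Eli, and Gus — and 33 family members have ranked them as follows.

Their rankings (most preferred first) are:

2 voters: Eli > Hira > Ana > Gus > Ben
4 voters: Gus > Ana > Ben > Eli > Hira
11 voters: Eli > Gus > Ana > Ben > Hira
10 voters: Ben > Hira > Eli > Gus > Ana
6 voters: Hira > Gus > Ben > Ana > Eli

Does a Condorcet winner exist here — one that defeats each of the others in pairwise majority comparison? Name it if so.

Head-to-head results (33 voters total):
Ana vs Ben: Ana wins 17–16.
Ana vs Hira: Hira wins 18–15.
Ana vs Eli: Eli wins 23–10.
Ana vs Gus: Gus wins 31–2.
Ben vs Hira: Ben wins 25–8.
Ben vs Eli: Ben wins 20–13.
Ben vs Gus: Gus wins 23–10.
Hira vs Eli: Eli wins 17–16.
Hira vs Gus: Hira wins 18–15.
Eli vs Gus: Eli wins 23–10.
No candidate beats all others: Ana beats Ben beats Hira beats Ana, a majority cycle.

There is no Condorcet winner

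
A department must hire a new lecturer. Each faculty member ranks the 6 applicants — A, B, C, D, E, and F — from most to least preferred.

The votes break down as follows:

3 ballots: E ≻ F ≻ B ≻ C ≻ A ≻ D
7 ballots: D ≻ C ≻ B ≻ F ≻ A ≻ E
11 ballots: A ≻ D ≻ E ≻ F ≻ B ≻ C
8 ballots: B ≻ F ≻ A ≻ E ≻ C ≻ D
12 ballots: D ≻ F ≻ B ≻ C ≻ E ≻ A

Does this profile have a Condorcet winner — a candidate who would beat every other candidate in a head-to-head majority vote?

No

Head-to-head results (41 voters total):
A vs B: B wins 30–11.
A vs C: C wins 22–19.
A vs D: A wins 22–19.
A vs E: A wins 26–15.
A vs F: F wins 30–11.
B vs C: B wins 34–7.
B vs D: D wins 30–11.
B vs E: B wins 27–14.
B vs F: F wins 26–15.
C vs D: D wins 30–11.
C vs E: E wins 22–19.
C vs F: F wins 34–7.
D vs E: D wins 30–11.
D vs F: D wins 30–11.
E vs F: F wins 27–14.
No candidate beats all others: A beats D beats B beats A, a majority cycle.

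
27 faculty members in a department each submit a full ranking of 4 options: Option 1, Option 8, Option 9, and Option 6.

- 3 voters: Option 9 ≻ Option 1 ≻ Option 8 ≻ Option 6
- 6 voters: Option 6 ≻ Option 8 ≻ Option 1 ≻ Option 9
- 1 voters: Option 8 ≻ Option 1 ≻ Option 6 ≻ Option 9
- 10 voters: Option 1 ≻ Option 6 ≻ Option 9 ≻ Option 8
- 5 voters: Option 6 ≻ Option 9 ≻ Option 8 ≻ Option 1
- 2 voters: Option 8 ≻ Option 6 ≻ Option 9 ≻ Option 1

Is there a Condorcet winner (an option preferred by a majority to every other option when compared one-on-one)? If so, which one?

Head-to-head results (27 voters total):
Option 1 vs Option 8: Option 8 wins 14–13.
Option 1 vs Option 9: Option 1 wins 17–10.
Option 1 vs Option 6: Option 1 wins 14–13.
Option 8 vs Option 9: Option 9 wins 18–9.
Option 8 vs Option 6: Option 6 wins 21–6.
Option 9 vs Option 6: Option 6 wins 24–3.
No candidate beats all others: Option 1 beats Option 9 beats Option 8 beats Option 1, a majority cycle.

None — there is no Condorcet winner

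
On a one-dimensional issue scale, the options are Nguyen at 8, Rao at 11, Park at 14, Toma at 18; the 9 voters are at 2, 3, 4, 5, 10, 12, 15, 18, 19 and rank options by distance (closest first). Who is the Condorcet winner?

Rao

With single-peaked preferences on a line, the Condorcet winner is the candidate closest to the median voter.
The median voter (position 10) is closest to Rao at 11.
Check: Rao vs Toma — voters closer to Rao: 6 of 9.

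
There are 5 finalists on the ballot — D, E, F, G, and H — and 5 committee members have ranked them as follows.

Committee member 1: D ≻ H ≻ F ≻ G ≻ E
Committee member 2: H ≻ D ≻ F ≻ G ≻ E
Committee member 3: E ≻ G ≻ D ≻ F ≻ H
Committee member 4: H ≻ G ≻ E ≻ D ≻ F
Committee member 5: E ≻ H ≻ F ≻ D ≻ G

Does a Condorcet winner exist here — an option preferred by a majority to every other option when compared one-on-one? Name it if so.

H

Head-to-head results (5 voters total):
D vs E: E wins 3–2.
D vs F: D wins 4–1.
D vs G: D wins 3–2.
D vs H: H wins 3–2.
E vs F: E wins 3–2.
E vs G: G wins 3–2.
E vs H: H wins 3–2.
F vs G: F wins 3–2.
F vs H: H wins 4–1.
G vs H: H wins 4–1.
H beats each rival — D (3–2), E (3–2), F (4–1), G (4–1) — so H is the Condorcet winner.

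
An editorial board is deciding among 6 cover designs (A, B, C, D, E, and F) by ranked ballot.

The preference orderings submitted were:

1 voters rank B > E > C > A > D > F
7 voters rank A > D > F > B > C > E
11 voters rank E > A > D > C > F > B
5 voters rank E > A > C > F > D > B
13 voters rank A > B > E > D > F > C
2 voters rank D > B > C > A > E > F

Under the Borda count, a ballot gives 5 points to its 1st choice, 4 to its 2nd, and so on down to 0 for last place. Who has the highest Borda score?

Borda scores:
  A: 2 + 7·5 + 11·4 + 5·4 + 13·5 + 2·2 = 170
  B: 5 + 7·2 + 11·0 + 5·0 + 13·4 + 2·4 = 79
  C: 3 + 7·1 + 11·2 + 5·3 + 13·0 + 2·3 = 53
  D: 1 + 7·4 + 11·3 + 5·1 + 13·2 + 2·5 = 103
  E: 4 + 7·0 + 11·5 + 5·5 + 13·3 + 2·1 = 125
  F: 0 + 7·3 + 11·1 + 5·2 + 13·1 + 2·0 = 55
A has the highest total.

A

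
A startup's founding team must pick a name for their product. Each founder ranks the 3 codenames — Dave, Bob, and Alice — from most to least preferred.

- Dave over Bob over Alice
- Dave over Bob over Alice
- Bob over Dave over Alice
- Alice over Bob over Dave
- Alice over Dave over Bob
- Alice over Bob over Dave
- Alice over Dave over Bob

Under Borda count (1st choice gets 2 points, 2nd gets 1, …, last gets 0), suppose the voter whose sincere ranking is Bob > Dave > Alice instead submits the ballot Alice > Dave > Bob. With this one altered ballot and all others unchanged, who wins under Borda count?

Alice

Borda totals with the altered ballot: Dave 7, Bob 4, Alice 10.
The winner is unchanged: still Alice.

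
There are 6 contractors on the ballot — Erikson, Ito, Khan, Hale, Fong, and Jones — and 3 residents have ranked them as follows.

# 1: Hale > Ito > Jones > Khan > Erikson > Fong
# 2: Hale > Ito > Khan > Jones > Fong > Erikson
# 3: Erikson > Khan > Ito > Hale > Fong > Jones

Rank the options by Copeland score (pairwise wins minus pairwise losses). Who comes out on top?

Pairwise results:
  Erikson vs Ito: Ito wins 2–1.
  Erikson vs Khan: Khan wins 2–1.
  Erikson vs Hale: Hale wins 2–1.
  Erikson vs Fong: Erikson wins 2–1.
  Erikson vs Jones: Jones wins 2–1.
  Ito vs Khan: Ito wins 2–1.
  Ito vs Hale: Hale wins 2–1.
  Ito vs Fong: Ito wins 3–0.
  Ito vs Jones: Ito wins 3–0.
  Khan vs Hale: Hale wins 2–1.
  Khan vs Fong: Khan wins 3–0.
  Khan vs Jones: Khan wins 2–1.
  Hale vs Fong: Hale wins 3–0.
  Hale vs Jones: Hale wins 3–0.
  Fong vs Jones: Jones wins 2–1.
Copeland scores (wins − losses):
  Erikson: 1 − 4 = -3
  Ito: 4 − 1 = 3
  Khan: 3 − 2 = 1
  Hale: 5 − 0 = 5
  Fong: 0 − 5 = -5
  Jones: 2 − 3 = -1
Hale has the best Copeland score.

Hale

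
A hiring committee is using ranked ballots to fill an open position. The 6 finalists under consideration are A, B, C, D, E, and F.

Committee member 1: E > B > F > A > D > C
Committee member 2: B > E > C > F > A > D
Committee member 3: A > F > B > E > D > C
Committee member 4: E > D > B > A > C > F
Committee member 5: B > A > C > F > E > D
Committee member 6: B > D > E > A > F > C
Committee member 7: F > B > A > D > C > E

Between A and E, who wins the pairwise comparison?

E

Ballots ranking A above E: 3.
Ballots ranking E above A: 4.
E wins the head-to-head, 4–3.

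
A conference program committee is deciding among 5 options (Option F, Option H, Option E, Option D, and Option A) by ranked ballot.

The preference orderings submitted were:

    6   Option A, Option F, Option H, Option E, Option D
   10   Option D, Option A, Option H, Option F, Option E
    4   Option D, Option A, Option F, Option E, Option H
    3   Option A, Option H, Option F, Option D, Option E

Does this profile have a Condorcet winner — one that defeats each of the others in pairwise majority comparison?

Yes

Head-to-head results (23 voters total):
Option F vs Option H: Option H wins 13–10.
Option F vs Option E: Option F wins 23–0.
Option F vs Option D: Option D wins 14–9.
Option F vs Option A: Option A wins 23–0.
Option H vs Option E: Option H wins 19–4.
Option H vs Option D: Option D wins 14–9.
Option H vs Option A: Option A wins 23–0.
Option E vs Option D: Option D wins 17–6.
Option E vs Option A: Option A wins 23–0.
Option D vs Option A: Option D wins 14–9.
Option D beats each rival — Option F (14–9), Option H (14–9), Option E (17–6), Option A (14–9) — so Option D is the Condorcet winner.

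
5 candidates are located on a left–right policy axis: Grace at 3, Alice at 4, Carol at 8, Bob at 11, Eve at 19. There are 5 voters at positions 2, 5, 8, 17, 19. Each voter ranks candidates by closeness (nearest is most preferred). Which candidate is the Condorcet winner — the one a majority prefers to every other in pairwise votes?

With single-peaked preferences on a line, the Condorcet winner is the candidate closest to the median voter.
The median voter (position 8) is closest to Carol at 8.
Check: Carol vs Eve — voters closer to Carol: 3 of 5.

Carol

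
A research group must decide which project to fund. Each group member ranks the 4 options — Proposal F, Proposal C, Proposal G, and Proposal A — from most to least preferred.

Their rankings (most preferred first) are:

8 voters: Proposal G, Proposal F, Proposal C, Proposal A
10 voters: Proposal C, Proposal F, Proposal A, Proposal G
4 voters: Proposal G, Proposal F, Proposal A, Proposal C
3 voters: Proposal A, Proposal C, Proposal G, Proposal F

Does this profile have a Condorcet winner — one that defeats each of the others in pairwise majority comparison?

Head-to-head results (25 voters total):
Proposal F vs Proposal C: Proposal C wins 13–12.
Proposal F vs Proposal G: Proposal G wins 15–10.
Proposal F vs Proposal A: Proposal F wins 22–3.
Proposal C vs Proposal G: Proposal C wins 13–12.
Proposal C vs Proposal A: Proposal C wins 18–7.
Proposal G vs Proposal A: Proposal A wins 13–12.
Proposal C beats each rival — Proposal F (13–12), Proposal G (13–12), Proposal A (18–7) — so Proposal C is the Condorcet winner.

Yes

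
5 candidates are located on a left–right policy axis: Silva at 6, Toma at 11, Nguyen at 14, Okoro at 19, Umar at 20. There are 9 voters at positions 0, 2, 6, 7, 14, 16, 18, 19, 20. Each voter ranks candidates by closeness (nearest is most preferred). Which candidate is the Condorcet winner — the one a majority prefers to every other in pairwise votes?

With single-peaked preferences on a line, the Condorcet winner is the candidate closest to the median voter.
The median voter (position 14) is closest to Nguyen at 14.
Check: Nguyen vs Toma — voters closer to Nguyen: 5 of 9.

Nguyen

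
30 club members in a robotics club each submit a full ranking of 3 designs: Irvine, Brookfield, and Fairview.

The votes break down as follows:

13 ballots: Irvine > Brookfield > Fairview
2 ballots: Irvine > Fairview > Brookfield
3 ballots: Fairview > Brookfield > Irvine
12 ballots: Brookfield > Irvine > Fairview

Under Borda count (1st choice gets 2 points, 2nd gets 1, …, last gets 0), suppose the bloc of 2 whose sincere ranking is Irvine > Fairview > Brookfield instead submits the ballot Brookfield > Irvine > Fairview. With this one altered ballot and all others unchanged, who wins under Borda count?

Borda totals with the altered ballot: Irvine 40, Brookfield 44, Fairview 6.
The switch changes the winner from Irvine to Brookfield.

Brookfield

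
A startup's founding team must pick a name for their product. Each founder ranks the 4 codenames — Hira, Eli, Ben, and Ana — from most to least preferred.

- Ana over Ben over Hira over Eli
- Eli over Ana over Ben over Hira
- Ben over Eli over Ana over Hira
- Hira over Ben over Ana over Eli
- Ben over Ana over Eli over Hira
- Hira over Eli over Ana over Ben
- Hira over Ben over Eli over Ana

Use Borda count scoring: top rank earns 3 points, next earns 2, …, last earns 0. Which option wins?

Borda scores:
  Hira: 1 + 0 + 0 + 3 + 0 + 3 + 3 = 10
  Eli: 0 + 3 + 2 + 0 + 1 + 2 + 1 = 9
  Ben: 2 + 1 + 3 + 2 + 3 + 0 + 2 = 13
  Ana: 3 + 2 + 1 + 1 + 2 + 1 + 0 = 10
Ben has the highest total.

Ben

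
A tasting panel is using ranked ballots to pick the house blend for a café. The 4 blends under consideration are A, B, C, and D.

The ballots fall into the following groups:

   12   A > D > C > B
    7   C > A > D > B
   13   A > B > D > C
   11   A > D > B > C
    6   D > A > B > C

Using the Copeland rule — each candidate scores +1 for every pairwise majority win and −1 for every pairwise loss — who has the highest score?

A

Pairwise results:
  A vs B: A wins 49–0.
  A vs C: A wins 42–7.
  A vs D: A wins 43–6.
  B vs C: B wins 30–19.
  B vs D: D wins 36–13.
  C vs D: D wins 42–7.
Copeland scores (wins − losses):
  A: 3 − 0 = 3
  B: 1 − 2 = -1
  C: 0 − 3 = -3
  D: 2 − 1 = 1
A has the best Copeland score.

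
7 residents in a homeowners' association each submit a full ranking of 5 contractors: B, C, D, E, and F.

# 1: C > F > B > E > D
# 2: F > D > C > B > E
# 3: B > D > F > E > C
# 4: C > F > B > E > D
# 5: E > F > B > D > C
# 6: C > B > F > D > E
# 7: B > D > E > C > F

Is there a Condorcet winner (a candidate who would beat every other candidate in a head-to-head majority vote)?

Head-to-head results (7 voters total):
B vs C: C wins 4–3.
B vs D: B wins 6–1.
B vs E: B wins 6–1.
B vs F: F wins 4–3.
C vs D: D wins 4–3.
C vs E: C wins 4–3.
C vs F: C wins 4–3.
D vs E: D wins 4–3.
D vs F: F wins 5–2.
E vs F: F wins 5–2.
No candidate beats all others: B beats D beats C beats B, a majority cycle.

No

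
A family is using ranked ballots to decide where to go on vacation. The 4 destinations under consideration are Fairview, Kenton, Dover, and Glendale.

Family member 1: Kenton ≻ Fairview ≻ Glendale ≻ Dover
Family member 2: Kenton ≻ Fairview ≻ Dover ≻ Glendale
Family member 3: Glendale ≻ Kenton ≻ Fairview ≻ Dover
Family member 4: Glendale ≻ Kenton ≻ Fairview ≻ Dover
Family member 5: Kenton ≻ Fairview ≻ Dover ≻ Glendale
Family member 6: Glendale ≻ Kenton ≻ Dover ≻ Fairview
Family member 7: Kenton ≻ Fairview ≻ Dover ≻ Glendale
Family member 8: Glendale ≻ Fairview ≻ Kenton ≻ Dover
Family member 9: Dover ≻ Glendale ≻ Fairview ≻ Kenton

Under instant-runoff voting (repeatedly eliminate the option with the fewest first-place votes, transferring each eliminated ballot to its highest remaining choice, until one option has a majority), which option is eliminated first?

Round 1: Kenton 4, Glendale 4, Dover 1, Fairview 0. Fairview has the fewest and is eliminated.
Round 2: Kenton 4, Glendale 4, Dover 1. Dover has the fewest and is eliminated.
Round 3: Glendale 5, Kenton 4. Glendale has a majority.

Fairview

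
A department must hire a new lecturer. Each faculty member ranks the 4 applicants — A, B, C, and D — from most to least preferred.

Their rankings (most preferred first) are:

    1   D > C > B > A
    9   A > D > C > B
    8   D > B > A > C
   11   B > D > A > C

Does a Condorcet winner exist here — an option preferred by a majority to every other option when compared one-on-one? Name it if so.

D

Head-to-head results (29 voters total):
A vs B: B wins 20–9.
A vs C: A wins 28–1.
A vs D: D wins 20–9.
B vs C: B wins 19–10.
B vs D: D wins 18–11.
C vs D: D wins 29–0.
D beats each rival — A (20–9), B (18–11), C (29–0) — so D is the Condorcet winner.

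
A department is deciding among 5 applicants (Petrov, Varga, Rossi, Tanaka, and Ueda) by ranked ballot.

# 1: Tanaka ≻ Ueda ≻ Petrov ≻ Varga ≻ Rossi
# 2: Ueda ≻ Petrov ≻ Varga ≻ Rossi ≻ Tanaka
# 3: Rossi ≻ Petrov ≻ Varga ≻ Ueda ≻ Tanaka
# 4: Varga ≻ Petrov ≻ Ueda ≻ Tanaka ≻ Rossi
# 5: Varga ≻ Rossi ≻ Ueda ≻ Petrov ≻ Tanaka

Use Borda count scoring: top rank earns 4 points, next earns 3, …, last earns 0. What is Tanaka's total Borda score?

5

Borda scores:
  Petrov: 2 + 3 + 3 + 3 + 1 = 12
  Varga: 1 + 2 + 2 + 4 + 4 = 13
  Rossi: 0 + 1 + 4 + 0 + 3 = 8
  Tanaka: 4 + 0 + 0 + 1 + 0 = 5
  Ueda: 3 + 4 + 1 + 2 + 2 = 12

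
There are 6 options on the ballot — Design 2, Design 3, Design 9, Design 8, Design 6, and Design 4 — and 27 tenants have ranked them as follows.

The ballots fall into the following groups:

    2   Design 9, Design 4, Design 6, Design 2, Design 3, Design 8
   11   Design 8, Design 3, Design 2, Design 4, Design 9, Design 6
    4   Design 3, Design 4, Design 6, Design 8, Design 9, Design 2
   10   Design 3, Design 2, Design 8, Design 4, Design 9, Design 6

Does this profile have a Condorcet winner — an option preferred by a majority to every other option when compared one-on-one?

Head-to-head results (27 voters total):
Design 2 vs Design 3: Design 3 wins 25–2.
Design 2 vs Design 9: Design 2 wins 21–6.
Design 2 vs Design 8: Design 8 wins 15–12.
Design 2 vs Design 6: Design 2 wins 21–6.
Design 2 vs Design 4: Design 2 wins 21–6.
Design 3 vs Design 9: Design 3 wins 25–2.
Design 3 vs Design 8: Design 3 wins 16–11.
Design 3 vs Design 6: Design 3 wins 25–2.
Design 3 vs Design 4: Design 3 wins 25–2.
Design 9 vs Design 8: Design 8 wins 25–2.
Design 9 vs Design 6: Design 9 wins 23–4.
Design 9 vs Design 4: Design 4 wins 25–2.
Design 8 vs Design 6: Design 8 wins 21–6.
Design 8 vs Design 4: Design 8 wins 21–6.
Design 6 vs Design 4: Design 4 wins 27–0.
Design 3 beats each rival — Design 2 (25–2), Design 9 (25–2), Design 8 (16–11), Design 6 (25–2), Design 4 (25–2) — so Design 3 is the Condorcet winner.

Yes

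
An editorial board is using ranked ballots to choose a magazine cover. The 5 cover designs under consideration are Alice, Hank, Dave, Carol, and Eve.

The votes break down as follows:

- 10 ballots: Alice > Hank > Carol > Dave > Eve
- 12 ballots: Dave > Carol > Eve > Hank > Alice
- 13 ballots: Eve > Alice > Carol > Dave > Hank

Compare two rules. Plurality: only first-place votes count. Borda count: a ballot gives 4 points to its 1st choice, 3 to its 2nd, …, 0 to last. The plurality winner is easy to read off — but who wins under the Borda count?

Carol

Plurality first-place counts: Alice 10, Hank 0, Dave 12, Carol 0, Eve 13 → Eve.
Borda totals: Alice 79, Hank 42, Dave 71, Carol 82, Eve 76 → Carol.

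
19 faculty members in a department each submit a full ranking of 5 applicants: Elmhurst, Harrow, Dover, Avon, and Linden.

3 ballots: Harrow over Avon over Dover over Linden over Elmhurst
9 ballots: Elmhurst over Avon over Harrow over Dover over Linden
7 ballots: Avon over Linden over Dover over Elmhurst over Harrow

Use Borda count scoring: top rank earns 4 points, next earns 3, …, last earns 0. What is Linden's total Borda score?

Borda scores:
  Elmhurst: 3·0 + 9·4 + 7·1 = 43
  Harrow: 3·4 + 9·2 + 7·0 = 30
  Dover: 3·2 + 9·1 + 7·2 = 29
  Avon: 3·3 + 9·3 + 7·4 = 64
  Linden: 3·1 + 9·0 + 7·3 = 24

24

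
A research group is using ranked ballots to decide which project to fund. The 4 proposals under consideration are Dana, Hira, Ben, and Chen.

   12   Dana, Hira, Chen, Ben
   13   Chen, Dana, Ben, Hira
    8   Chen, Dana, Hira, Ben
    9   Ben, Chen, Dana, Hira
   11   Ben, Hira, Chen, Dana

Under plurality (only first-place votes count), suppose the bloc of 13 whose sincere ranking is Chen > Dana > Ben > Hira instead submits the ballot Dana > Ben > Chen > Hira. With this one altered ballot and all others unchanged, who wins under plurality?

First-place totals with the altered ballot: Dana 25, Hira 0, Ben 20, Chen 8.
The switch changes the winner from Chen to Dana.

Dana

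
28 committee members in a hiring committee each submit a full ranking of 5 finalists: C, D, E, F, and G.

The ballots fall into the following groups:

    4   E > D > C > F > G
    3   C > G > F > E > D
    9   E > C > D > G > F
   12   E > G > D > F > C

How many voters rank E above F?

25

Ballots ranking E above F: 4+9+12 = 25.
Ballots ranking F above E: 3.
So 25 of 28 voters prefer E to F.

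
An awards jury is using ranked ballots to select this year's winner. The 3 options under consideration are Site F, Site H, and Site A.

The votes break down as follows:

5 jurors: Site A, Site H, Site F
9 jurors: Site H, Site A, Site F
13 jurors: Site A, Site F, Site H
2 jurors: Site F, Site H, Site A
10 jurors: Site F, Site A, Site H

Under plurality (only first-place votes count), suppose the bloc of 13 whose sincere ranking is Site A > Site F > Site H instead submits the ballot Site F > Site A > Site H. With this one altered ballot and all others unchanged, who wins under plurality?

Site F

First-place totals with the altered ballot: Site F 25, Site H 9, Site A 5.
The switch changes the winner from Site A to Site F.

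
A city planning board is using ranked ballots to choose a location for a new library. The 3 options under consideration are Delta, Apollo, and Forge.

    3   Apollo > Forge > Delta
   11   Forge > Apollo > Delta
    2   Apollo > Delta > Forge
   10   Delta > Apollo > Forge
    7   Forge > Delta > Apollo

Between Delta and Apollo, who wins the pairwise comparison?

Ballots ranking Delta above Apollo: 10+7 = 17.
Ballots ranking Apollo above Delta: 3+11+2 = 16.
Delta wins the head-to-head, 17–16.

Delta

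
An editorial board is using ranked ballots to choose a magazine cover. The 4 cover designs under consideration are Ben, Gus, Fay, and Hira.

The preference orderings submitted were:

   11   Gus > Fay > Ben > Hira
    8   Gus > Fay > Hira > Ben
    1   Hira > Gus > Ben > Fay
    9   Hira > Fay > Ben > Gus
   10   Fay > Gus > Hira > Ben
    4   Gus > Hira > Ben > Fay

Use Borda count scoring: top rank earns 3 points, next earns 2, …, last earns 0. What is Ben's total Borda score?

Borda scores:
  Ben: 11·1 + 8·0 + 1 + 9·1 + 10·0 + 4·1 = 25
  Gus: 11·3 + 8·3 + 2 + 9·0 + 10·2 + 4·3 = 91
  Fay: 11·2 + 8·2 + 0 + 9·2 + 10·3 + 4·0 = 86
  Hira: 11·0 + 8·1 + 3 + 9·3 + 10·1 + 4·2 = 56

25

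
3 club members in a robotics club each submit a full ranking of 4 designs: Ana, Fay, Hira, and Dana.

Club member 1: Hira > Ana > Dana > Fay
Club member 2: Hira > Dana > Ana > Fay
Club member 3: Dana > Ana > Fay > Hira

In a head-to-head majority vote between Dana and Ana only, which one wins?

Ballots ranking Dana above Ana: 2.
Ballots ranking Ana above Dana: 1.
Dana wins the head-to-head, 2–1.

Dana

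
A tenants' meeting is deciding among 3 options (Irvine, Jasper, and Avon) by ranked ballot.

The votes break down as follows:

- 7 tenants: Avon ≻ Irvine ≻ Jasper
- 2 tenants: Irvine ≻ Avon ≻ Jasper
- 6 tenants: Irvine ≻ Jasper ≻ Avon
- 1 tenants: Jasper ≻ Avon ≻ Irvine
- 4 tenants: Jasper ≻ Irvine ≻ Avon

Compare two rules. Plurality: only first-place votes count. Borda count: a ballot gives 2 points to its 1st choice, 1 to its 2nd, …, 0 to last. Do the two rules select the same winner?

Yes

Plurality first-place counts: Irvine 8, Jasper 5, Avon 7 → Irvine.
Borda totals: Irvine 27, Jasper 16, Avon 17 → Irvine.
The two rules agree on Irvine.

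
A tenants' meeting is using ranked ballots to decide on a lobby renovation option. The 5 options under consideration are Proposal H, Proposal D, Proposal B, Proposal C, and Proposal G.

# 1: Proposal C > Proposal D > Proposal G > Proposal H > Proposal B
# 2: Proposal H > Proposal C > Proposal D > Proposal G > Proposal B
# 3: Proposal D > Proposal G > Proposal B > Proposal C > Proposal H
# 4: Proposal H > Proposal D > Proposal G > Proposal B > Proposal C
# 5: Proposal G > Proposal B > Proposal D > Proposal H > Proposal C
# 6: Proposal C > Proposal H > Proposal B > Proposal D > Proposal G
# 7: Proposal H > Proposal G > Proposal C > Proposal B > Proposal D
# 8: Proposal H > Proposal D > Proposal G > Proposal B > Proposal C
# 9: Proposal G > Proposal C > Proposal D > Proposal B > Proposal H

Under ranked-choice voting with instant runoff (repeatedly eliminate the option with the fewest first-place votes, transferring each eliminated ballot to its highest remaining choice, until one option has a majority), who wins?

Round 1: Proposal H 4, Proposal C 2, Proposal G 2, Proposal D 1, Proposal B 0. Proposal B has the fewest and is eliminated.
Round 2: Proposal H 4, Proposal C 2, Proposal G 2, Proposal D 1. Proposal D has the fewest and is eliminated.
Round 3: Proposal H 4, Proposal G 3, Proposal C 2. Proposal C has the fewest and is eliminated.
Round 4: Proposal H 5, Proposal G 4. Proposal H has a majority.

Proposal H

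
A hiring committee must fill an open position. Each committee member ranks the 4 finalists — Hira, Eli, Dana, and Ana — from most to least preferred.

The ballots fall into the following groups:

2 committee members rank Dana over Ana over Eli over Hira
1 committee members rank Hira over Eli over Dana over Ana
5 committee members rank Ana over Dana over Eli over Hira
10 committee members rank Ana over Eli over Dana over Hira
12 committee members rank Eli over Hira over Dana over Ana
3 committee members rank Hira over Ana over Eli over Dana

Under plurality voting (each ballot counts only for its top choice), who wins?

First-place vote totals:
  Hira: 4
  Eli: 12
  Dana: 2
  Ana: 15
Ana has the most first-place votes.

Ana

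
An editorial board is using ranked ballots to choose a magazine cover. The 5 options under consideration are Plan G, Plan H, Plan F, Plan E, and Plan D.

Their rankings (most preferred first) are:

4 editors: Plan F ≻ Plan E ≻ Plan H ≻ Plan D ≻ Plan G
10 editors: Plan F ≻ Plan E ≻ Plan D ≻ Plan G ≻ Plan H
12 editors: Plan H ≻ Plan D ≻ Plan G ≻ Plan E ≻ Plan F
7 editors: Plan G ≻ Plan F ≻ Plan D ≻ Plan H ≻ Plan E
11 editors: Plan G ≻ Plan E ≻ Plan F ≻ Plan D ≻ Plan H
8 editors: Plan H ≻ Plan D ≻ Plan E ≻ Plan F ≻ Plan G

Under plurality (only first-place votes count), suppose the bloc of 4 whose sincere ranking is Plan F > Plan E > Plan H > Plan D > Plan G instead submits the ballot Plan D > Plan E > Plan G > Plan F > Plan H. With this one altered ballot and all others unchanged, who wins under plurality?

First-place totals with the altered ballot: Plan G 18, Plan H 20, Plan F 10, Plan E 0, Plan D 4.
The winner is unchanged: still Plan H.

Plan H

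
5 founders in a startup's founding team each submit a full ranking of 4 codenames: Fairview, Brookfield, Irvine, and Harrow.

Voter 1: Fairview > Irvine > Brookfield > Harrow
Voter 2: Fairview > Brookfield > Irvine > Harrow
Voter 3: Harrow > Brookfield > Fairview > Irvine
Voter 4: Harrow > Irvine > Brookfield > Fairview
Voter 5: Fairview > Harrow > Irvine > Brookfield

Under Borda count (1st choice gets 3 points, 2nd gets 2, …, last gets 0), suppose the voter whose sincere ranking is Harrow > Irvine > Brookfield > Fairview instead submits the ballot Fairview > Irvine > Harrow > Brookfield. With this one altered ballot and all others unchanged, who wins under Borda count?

Fairview

Borda totals with the altered ballot: Fairview 13, Brookfield 5, Irvine 6, Harrow 6.
The winner is unchanged: still Fairview.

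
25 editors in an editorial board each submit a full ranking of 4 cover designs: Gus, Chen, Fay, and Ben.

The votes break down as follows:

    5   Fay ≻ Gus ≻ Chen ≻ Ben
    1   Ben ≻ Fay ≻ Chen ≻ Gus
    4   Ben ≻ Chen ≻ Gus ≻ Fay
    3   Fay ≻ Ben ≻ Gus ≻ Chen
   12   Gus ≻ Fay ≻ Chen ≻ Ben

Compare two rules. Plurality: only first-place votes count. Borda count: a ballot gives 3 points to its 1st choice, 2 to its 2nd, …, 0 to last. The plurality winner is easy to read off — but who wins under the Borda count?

Plurality first-place counts: Gus 12, Chen 0, Fay 8, Ben 5 → Gus.
Borda totals: Gus 53, Chen 26, Fay 50, Ben 21 → Gus.

Gus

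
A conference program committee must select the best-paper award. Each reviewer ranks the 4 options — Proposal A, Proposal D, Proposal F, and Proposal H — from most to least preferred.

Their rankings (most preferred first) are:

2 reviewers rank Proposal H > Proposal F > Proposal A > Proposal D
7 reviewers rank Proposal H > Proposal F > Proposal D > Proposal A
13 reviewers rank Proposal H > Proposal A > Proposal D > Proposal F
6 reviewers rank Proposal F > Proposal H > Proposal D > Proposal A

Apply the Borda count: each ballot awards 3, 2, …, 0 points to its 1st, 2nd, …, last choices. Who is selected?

Borda scores:
  Proposal A: 2·1 + 7·0 + 13·2 + 6·0 = 28
  Proposal D: 2·0 + 7·1 + 13·1 + 6·1 = 26
  Proposal F: 2·2 + 7·2 + 13·0 + 6·3 = 36
  Proposal H: 2·3 + 7·3 + 13·3 + 6·2 = 78
Proposal H has the highest total.

Proposal H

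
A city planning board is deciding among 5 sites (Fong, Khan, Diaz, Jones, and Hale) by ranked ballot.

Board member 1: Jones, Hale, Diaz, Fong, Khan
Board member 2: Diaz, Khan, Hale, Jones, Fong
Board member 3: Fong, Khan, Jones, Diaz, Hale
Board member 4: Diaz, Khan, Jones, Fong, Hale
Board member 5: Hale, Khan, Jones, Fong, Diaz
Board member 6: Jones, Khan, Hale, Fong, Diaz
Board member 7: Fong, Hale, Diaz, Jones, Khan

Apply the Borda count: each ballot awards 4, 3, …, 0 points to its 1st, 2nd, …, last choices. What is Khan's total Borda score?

15

Borda scores:
  Fong: 1 + 0 + 4 + 1 + 1 + 1 + 4 = 12
  Khan: 0 + 3 + 3 + 3 + 3 + 3 + 0 = 15
  Diaz: 2 + 4 + 1 + 4 + 0 + 0 + 2 = 13
  Jones: 4 + 1 + 2 + 2 + 2 + 4 + 1 = 16
  Hale: 3 + 2 + 0 + 0 + 4 + 2 + 3 = 14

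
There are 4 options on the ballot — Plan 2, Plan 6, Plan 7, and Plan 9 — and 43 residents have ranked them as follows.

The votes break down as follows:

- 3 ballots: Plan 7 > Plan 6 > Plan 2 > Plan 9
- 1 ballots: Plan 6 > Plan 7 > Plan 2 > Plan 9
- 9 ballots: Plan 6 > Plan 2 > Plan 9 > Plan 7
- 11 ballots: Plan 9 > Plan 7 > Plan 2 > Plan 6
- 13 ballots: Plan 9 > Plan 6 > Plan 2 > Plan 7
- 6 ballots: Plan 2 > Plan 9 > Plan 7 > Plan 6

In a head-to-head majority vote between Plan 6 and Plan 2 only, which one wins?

Plan 6

Ballots ranking Plan 6 above Plan 2: 3+1+9+13 = 26.
Ballots ranking Plan 2 above Plan 6: 11+6 = 17.
Plan 6 wins the head-to-head, 26–17.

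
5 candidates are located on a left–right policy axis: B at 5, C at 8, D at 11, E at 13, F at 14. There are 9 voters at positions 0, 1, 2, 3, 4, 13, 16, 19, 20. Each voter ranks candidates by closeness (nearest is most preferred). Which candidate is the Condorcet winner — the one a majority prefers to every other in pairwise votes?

With single-peaked preferences on a line, the Condorcet winner is the candidate closest to the median voter.
The median voter (position 4) is closest to B at 5.
Check: B vs F — voters closer to B: 5 of 9.

B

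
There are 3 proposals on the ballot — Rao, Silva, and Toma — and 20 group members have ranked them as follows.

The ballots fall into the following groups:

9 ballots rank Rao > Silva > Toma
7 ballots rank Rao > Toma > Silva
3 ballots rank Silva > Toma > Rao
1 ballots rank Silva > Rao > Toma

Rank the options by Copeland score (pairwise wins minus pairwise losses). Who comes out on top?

Pairwise results:
  Rao vs Silva: Rao wins 16–4.
  Rao vs Toma: Rao wins 17–3.
  Silva vs Toma: Silva wins 13–7.
Copeland scores (wins − losses):
  Rao: 2 − 0 = 2
  Silva: 1 − 1 = 0
  Toma: 0 − 2 = -2
Rao has the best Copeland score.

Rao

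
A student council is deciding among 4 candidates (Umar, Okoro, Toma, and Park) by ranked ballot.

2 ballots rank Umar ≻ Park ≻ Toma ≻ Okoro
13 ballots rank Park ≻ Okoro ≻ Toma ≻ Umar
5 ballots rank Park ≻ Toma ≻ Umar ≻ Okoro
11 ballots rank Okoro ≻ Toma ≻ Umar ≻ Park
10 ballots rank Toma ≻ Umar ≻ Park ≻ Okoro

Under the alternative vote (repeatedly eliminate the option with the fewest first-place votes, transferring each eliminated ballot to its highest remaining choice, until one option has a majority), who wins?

Park

Round 1: Park 18, Okoro 11, Toma 10, Umar 2. Umar has the fewest and is eliminated.
Round 2: Park 20, Okoro 11, Toma 10. Toma has the fewest and is eliminated.
Round 3: Park 30, Okoro 11. Park has a majority.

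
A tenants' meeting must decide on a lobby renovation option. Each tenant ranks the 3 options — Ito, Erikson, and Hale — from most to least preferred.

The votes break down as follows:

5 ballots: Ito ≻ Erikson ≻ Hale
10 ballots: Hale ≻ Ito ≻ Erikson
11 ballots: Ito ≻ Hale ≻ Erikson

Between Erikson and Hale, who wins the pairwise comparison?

Ballots ranking Erikson above Hale: 5.
Ballots ranking Hale above Erikson: 10+11 = 21.
Hale wins the head-to-head, 21–5.

Hale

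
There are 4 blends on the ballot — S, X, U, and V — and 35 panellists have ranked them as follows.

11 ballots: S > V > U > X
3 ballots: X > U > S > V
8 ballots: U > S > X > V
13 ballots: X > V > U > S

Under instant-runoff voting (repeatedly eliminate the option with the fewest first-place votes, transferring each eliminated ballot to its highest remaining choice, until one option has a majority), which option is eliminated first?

Round 1: X 16, S 11, U 8, V 0. V has the fewest and is eliminated.
Round 2: X 16, S 11, U 8. U has the fewest and is eliminated.
Round 3: S 19, X 16. S has a majority.

V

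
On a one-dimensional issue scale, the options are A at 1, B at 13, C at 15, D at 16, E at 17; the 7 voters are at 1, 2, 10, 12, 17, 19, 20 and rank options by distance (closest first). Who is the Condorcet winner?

B

With single-peaked preferences on a line, the Condorcet winner is the candidate closest to the median voter.
The median voter (position 12) is closest to B at 13.
Check: B vs C — voters closer to B: 4 of 7.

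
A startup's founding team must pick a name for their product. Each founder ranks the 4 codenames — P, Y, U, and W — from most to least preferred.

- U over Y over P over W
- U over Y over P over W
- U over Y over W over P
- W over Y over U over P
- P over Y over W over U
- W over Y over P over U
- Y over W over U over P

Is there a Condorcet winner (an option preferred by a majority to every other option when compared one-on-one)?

Head-to-head results (7 voters total):
P vs Y: Y wins 6–1.
P vs U: U wins 5–2.
P vs W: W wins 4–3.
Y vs U: Y wins 4–3.
Y vs W: Y wins 5–2.
U vs W: W wins 4–3.
Y beats each rival — P (6–1), U (4–3), W (5–2) — so Y is the Condorcet winner.

Yes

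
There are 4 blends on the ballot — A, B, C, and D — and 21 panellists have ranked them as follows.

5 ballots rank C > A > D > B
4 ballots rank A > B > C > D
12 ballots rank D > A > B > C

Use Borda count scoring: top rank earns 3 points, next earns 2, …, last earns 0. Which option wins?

Borda scores:
  A: 5·2 + 4·3 + 12·2 = 46
  B: 5·0 + 4·2 + 12·1 = 20
  C: 5·3 + 4·1 + 12·0 = 19
  D: 5·1 + 4·0 + 12·3 = 41
A has the highest total.

A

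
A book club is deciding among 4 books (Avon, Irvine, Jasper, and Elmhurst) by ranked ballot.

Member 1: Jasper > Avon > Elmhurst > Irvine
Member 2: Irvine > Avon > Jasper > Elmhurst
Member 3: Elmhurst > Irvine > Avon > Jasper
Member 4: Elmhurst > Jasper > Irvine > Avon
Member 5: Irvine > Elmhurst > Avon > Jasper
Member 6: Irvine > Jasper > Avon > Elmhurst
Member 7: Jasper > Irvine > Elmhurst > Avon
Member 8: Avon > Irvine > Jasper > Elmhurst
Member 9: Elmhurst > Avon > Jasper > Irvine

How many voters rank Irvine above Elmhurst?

Ballots ranking Irvine above Elmhurst: 5.
Ballots ranking Elmhurst above Irvine: 4.
So 5 of 9 voters prefer Irvine to Elmhurst.

5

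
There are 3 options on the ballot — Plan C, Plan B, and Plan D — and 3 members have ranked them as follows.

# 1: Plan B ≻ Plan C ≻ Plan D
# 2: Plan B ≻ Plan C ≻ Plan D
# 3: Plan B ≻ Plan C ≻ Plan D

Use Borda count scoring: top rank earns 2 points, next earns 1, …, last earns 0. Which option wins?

Plan B

Borda scores:
  Plan C: 1 + 1 + 1 = 3
  Plan B: 2 + 2 + 2 = 6
  Plan D: 0 + 0 + 0 = 0
Plan B has the highest total.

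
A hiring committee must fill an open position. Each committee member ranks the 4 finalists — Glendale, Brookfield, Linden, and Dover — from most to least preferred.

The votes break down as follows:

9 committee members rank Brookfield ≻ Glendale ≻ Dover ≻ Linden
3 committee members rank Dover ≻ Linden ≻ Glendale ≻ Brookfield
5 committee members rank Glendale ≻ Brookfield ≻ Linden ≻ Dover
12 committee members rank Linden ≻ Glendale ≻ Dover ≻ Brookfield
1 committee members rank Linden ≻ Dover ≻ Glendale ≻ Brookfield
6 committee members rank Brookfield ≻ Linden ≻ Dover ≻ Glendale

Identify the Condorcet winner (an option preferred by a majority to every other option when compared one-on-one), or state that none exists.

There is no Condorcet winner

Head-to-head results (36 voters total):
Glendale vs Brookfield: Glendale wins 21–15.
Glendale vs Linden: Linden wins 22–14.
Glendale vs Dover: Glendale wins 26–10.
Brookfield vs Linden: Brookfield wins 20–16.
Brookfield vs Dover: Brookfield wins 20–16.
Linden vs Dover: Linden wins 24–12.
No candidate beats all others: Glendale beats Brookfield beats Linden beats Glendale, a majority cycle.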